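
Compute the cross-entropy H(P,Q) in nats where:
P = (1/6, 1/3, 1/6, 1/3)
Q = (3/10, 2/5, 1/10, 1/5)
1.4263 nats

Cross-entropy: H(P,Q) = -Σ p(x) log q(x)

Alternatively: H(P,Q) = H(P) + D_KL(P||Q)
H(P) = 1.3297 nats
D_KL(P||Q) = 0.0967 nats

H(P,Q) = 1.3297 + 0.0967 = 1.4263 nats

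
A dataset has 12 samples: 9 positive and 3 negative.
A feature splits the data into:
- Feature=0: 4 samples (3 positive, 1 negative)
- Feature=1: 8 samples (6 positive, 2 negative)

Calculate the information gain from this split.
0.0000 bits

Information Gain = H(Y) - H(Y|Feature)

Before split:
P(positive) = 9/12 = 0.7500
H(Y) = 0.8113 bits

After split:
Feature=0: H = 0.8113 bits (weight = 4/12)
Feature=1: H = 0.8113 bits (weight = 8/12)
H(Y|Feature) = (4/12)×0.8113 + (8/12)×0.8113 = 0.8113 bits

Information Gain = 0.8113 - 0.8113 = 0.0000 bits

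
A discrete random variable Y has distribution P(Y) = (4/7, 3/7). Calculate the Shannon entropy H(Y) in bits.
0.9852 bits

Shannon entropy is H(X) = -Σ p(x) log p(x).

For P = (4/7, 3/7):
H = -4/7 × log_2(4/7) -3/7 × log_2(3/7)
H = 0.9852 bits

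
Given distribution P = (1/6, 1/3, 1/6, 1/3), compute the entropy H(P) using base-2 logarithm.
1.9183 bits

Shannon entropy is H(X) = -Σ p(x) log p(x).

For P = (1/6, 1/3, 1/6, 1/3):
H = -1/6 × log_2(1/6) -1/3 × log_2(1/3) -1/6 × log_2(1/6) -1/3 × log_2(1/3)
H = 1.9183 bits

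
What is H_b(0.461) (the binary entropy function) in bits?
0.9956 bits

The binary entropy function is:
H(p) = -p log(p) - (1-p) log(1-p)

H(0.461) = -0.461 × log_2(0.461) - 0.539 × log_2(0.539)
H(0.461) = 0.9956 bits

Note: Binary entropy is maximized at p=0.5 (H=1 bit) and minimized at p=0 or p=1 (H=0).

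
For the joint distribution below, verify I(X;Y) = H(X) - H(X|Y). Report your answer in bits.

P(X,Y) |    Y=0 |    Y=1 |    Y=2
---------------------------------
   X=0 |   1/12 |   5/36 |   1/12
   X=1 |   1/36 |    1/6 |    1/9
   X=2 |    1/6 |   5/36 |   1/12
I(X;Y) = 0.0770 bits

Mutual information has multiple equivalent forms:
- I(X;Y) = H(X) - H(X|Y)
- I(X;Y) = H(Y) - H(Y|X)
- I(X;Y) = H(X) + H(Y) - H(X,Y)

Computing all quantities:
H(X) = 1.5752, H(Y) = 1.5466, H(X,Y) = 3.0448
H(X|Y) = 1.4982, H(Y|X) = 1.4696

Verification:
H(X) - H(X|Y) = 1.5752 - 1.4982 = 0.0770
H(Y) - H(Y|X) = 1.5466 - 1.4696 = 0.0770
H(X) + H(Y) - H(X,Y) = 1.5752 + 1.5466 - 3.0448 = 0.0770

All forms give I(X;Y) = 0.0770 bits. ✓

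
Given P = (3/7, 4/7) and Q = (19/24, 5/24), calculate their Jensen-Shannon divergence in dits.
0.0310 dits

Jensen-Shannon divergence is:
JSD(P||Q) = 0.5 × D_KL(P||M) + 0.5 × D_KL(Q||M)
where M = 0.5 × (P + Q) is the mixture distribution.

M = 0.5 × (3/7, 4/7) + 0.5 × (19/24, 5/24) = (0.610119, 0.389881)

D_KL(P||M) = 0.0291 dits
D_KL(Q||M) = 0.0329 dits

JSD(P||Q) = 0.5 × 0.0291 + 0.5 × 0.0329 = 0.0310 dits

Unlike KL divergence, JSD is symmetric and bounded: 0 ≤ JSD ≤ log(2).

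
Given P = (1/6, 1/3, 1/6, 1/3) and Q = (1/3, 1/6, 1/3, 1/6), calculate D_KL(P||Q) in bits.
0.3333 bits

KL divergence: D_KL(P||Q) = Σ p(x) log(p(x)/q(x))

Computing term by term:
  x=0: 1/6 × log_2[(1/6)/(1/3)] = 1/6 × -1.0000 = -0.1667
  x=1: 1/3 × log_2[(1/3)/(1/6)] = 1/3 × 1.0000 = 0.3333
  x=2: 1/6 × log_2[(1/6)/(1/3)] = 1/6 × -1.0000 = -0.1667
  x=3: 1/3 × log_2[(1/3)/(1/6)] = 1/3 × 1.0000 = 0.3333

D_KL(P||Q) = 0.3333 bits

Note: KL divergence is always non-negative and equals 0 iff P = Q.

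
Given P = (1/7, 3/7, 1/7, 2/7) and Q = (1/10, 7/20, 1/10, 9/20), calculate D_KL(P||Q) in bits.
0.0850 bits

KL divergence: D_KL(P||Q) = Σ p(x) log(p(x)/q(x))

Computing term by term:
  x=0: 1/7 × log_2[(1/7)/(1/10)] = 1/7 × 0.5146 = 0.0735
  x=1: 3/7 × log_2[(3/7)/(7/20)] = 3/7 × 0.2922 = 0.1252
  x=2: 1/7 × log_2[(1/7)/(1/10)] = 1/7 × 0.5146 = 0.0735
  x=3: 2/7 × log_2[(2/7)/(9/20)] = 2/7 × -0.6554 = -0.1872

D_KL(P||Q) = 0.0850 bits

Note: KL divergence is always non-negative and equals 0 iff P = Q.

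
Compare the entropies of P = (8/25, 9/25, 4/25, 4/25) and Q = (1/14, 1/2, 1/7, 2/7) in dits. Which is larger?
P

Computing entropies in dits:
H(P) = 0.5728
H(Q) = 0.5086

Distribution P has higher entropy.

Intuition: The distribution closer to uniform (more spread out) has higher entropy.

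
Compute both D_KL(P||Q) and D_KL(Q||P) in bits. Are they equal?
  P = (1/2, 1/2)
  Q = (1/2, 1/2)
D_KL(P||Q) = 0.0000, D_KL(Q||P) = 0.0000

KL divergence is not symmetric: D_KL(P||Q) ≠ D_KL(Q||P) in general.

D_KL(P||Q) = 0.0000 bits
D_KL(Q||P) = 0.0000 bits

In this case they happen to be equal (to 4 decimal places).

This asymmetry is why KL divergence is not a true distance metric.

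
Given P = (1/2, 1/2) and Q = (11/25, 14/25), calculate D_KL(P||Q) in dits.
0.0031 dits

KL divergence: D_KL(P||Q) = Σ p(x) log(p(x)/q(x))

Computing term by term:
  x=0: 1/2 × log_10[(1/2)/(11/25)] = 1/2 × 0.0555 = 0.0278
  x=1: 1/2 × log_10[(1/2)/(14/25)] = 1/2 × -0.0492 = -0.0246

D_KL(P||Q) = 0.0031 dits

Note: KL divergence is always non-negative and equals 0 iff P = Q.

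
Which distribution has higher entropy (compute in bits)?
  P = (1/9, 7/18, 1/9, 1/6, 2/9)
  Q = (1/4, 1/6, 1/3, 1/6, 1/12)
Q

Computing entropies in bits:
H(P) = 2.1473
H(Q) = 2.1887

Distribution Q has higher entropy.

Intuition: The distribution closer to uniform (more spread out) has higher entropy.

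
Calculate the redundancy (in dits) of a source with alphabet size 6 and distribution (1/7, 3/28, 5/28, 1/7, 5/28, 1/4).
0.0150 dits

Redundancy measures how far a source is from maximum entropy:
R = H_max - H(X)

Maximum entropy for 6 symbols: H_max = log_10(6) = 0.7782 dits
Actual entropy: H(X) = 0.7631 dits
Redundancy: R = 0.7782 - 0.7631 = 0.0150 dits

This redundancy represents potential for compression: the source could be compressed by 0.0150 dits per symbol.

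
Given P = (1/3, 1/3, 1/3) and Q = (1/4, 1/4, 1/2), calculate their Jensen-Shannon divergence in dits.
0.0062 dits

Jensen-Shannon divergence is:
JSD(P||Q) = 0.5 × D_KL(P||M) + 0.5 × D_KL(Q||M)
where M = 0.5 × (P + Q) is the mixture distribution.

M = 0.5 × (1/3, 1/3, 1/3) + 0.5 × (1/4, 1/4, 1/2) = (7/24, 7/24, 5/12)

D_KL(P||M) = 0.0064 dits
D_KL(Q||M) = 0.0061 dits

JSD(P||Q) = 0.5 × 0.0064 + 0.5 × 0.0061 = 0.0062 dits

Unlike KL divergence, JSD is symmetric and bounded: 0 ≤ JSD ≤ log(2).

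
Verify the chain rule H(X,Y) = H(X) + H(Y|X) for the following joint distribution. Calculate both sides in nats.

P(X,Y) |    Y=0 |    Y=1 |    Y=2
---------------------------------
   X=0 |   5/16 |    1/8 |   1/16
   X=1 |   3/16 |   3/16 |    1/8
H(X,Y) = 1.6844, H(X) = 0.6931, H(Y|X) = 0.9912 (all in nats)

Chain rule: H(X,Y) = H(X) + H(Y|X)

Left side — joint entropy directly:
H(X,Y) = -Σ p(x,y) log p(x,y) = 1.6844 nats

Right side — compute H(Y|X) from the conditional distributions:
P(X) = (1/2, 1/2), so H(X) = 0.6931 nats
H(Y|X) = Σ_x P(X=x) · H(Y|X=x):
  P(Y|X=0) = (5/8, 1/4, 1/8), H(Y|X=0) = 0.9003, weight P(X=0) = 1/2
  P(Y|X=1) = (3/8, 3/8, 1/4), H(Y|X=1) = 1.0822, weight P(X=1) = 1/2
H(Y|X) = 0.9912 nats

H(X) + H(Y|X) = 0.6931 + 0.9912 = 1.6844 nats

Both sides equal 1.6844 nats. ✓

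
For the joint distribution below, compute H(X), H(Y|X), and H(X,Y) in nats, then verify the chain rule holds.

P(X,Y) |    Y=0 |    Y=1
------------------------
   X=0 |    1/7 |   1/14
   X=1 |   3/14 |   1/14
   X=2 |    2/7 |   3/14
H(X,Y) = 1.6731, H(X) = 1.0346, H(Y|X) = 0.6385 (all in nats)

Chain rule: H(X,Y) = H(X) + H(Y|X)

Left side — joint entropy directly:
H(X,Y) = -Σ p(x,y) log p(x,y) = 1.6731 nats

Right side — compute H(Y|X) from the conditional distributions:
P(X) = (3/14, 2/7, 1/2), so H(X) = 1.0346 nats
H(Y|X) = Σ_x P(X=x) · H(Y|X=x):
  P(Y|X=0) = (2/3, 1/3), H(Y|X=0) = 0.6365, weight P(X=0) = 3/14
  P(Y|X=1) = (3/4, 1/4), H(Y|X=1) = 0.5623, weight P(X=1) = 2/7
  P(Y|X=2) = (4/7, 3/7), H(Y|X=2) = 0.6829, weight P(X=2) = 1/2
H(Y|X) = 0.6385 nats

H(X) + H(Y|X) = 1.0346 + 0.6385 = 1.6731 nats

Both sides equal 1.6731 nats. ✓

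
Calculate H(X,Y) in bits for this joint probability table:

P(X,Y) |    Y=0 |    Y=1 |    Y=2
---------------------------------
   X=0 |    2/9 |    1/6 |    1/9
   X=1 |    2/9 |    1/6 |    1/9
2.5305 bits

Joint entropy is H(X,Y) = -Σ_{x,y} p(x,y) log p(x,y).

Summing over all non-zero entries:
H(X,Y) = -[2/9·log_2(2/9) + 1/6·log_2(1/6) + 1/9·log_2(1/9) + 2/9·log_2(2/9) + 1/6·log_2(1/6) + 1/9·log_2(1/9)]
H(X,Y) = 2.5305 bits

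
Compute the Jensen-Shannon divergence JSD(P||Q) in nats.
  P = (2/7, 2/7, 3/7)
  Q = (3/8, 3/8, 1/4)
0.0179 nats

Jensen-Shannon divergence is:
JSD(P||Q) = 0.5 × D_KL(P||M) + 0.5 × D_KL(Q||M)
where M = 0.5 × (P + Q) is the mixture distribution.

M = 0.5 × (2/7, 2/7, 3/7) + 0.5 × (3/8, 3/8, 1/4) = (0.330357, 0.330357, 0.339286)

D_KL(P||M) = 0.0172 nats
D_KL(Q||M) = 0.0187 nats

JSD(P||Q) = 0.5 × 0.0172 + 0.5 × 0.0187 = 0.0179 nats

Unlike KL divergence, JSD is symmetric and bounded: 0 ≤ JSD ≤ log(2).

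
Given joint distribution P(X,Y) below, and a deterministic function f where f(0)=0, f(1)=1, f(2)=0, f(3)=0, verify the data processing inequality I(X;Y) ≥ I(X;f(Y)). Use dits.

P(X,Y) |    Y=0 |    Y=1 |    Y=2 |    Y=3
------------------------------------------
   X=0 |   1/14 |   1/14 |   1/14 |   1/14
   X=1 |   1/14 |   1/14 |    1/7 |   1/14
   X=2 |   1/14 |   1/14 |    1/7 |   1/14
I(X;Y) = 0.0045, I(X;f(Y)) = 0.0006, inequality holds: 0.0045 ≥ 0.0006

Data Processing Inequality: For any Markov chain X → Y → Z, we have I(X;Y) ≥ I(X;Z).

Here Z = f(Y) is a deterministic function of Y, forming X → Y → Z.

Original I(X;Y) = 0.0045 dits

After applying f:
P(X,Z) where Z=f(Y):
- P(X,Z=0) = P(X,Y=0) + P(X,Y=2) + P(X,Y=3)
- P(X,Z=1) = P(X,Y=1)

I(X;Z) = I(X;f(Y)) = 0.0006 dits

Verification: 0.0045 ≥ 0.0006 ✓

Information cannot be created by processing; the function f can only lose information about X.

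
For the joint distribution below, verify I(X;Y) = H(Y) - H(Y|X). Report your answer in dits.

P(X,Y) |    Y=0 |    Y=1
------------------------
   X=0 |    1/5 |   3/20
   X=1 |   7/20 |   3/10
I(X;Y) = 0.0002 dits

Mutual information has multiple equivalent forms:
- I(X;Y) = H(X) - H(X|Y)
- I(X;Y) = H(Y) - H(Y|X)
- I(X;Y) = H(X) + H(Y) - H(X,Y)

Computing all quantities:
H(X) = 0.2812, H(Y) = 0.2989, H(X,Y) = 0.5798
H(X|Y) = 0.2810, H(Y|X) = 0.2986

Verification:
H(X) - H(X|Y) = 0.2812 - 0.2810 = 0.0002
H(Y) - H(Y|X) = 0.2989 - 0.2986 = 0.0002
H(X) + H(Y) - H(X,Y) = 0.2812 + 0.2989 - 0.5798 = 0.0002

All forms give I(X;Y) = 0.0002 dits. ✓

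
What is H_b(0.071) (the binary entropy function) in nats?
0.2562 nats

The binary entropy function is:
H(p) = -p log(p) - (1-p) log(1-p)

H(0.071) = -0.071 × log_e(0.071) - 0.929 × log_e(0.929)
H(0.071) = 0.2562 nats

Note: Binary entropy is maximized at p=0.5 (H=1 bit) and minimized at p=0 or p=1 (H=0).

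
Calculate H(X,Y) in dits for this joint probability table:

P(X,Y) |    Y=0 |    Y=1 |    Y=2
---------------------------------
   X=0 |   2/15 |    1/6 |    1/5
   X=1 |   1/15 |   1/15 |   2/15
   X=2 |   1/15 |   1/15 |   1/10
0.9165 dits

Joint entropy is H(X,Y) = -Σ_{x,y} p(x,y) log p(x,y).

Summing over all non-zero entries:
H(X,Y) = -[2/15·log_10(2/15) + 1/6·log_10(1/6) + 1/5·log_10(1/5) + 1/15·log_10(1/15) + 1/15·log_10(1/15) + 2/15·log_10(2/15) + 1/15·log_10(1/15) + 1/15·log_10(1/15) + 1/10·log_10(1/10)]
H(X,Y) = 0.9165 dits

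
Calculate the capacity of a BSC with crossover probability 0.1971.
0.2839 bits

For a binary symmetric channel (BSC) with error probability p:
Capacity C = 1 - H(p) bits per symbol

where H(p) = -p log₂(p) - (1-p) log₂(1-p) is the binary entropy function.

H(0.1971) = 0.7161 bits
C = 1 - 0.7161 = 0.2839 bits per symbol

This means we can reliably transmit up to 0.2839 bits of information per channel use.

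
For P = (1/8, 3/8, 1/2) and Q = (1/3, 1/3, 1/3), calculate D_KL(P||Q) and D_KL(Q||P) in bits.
D_KL(P||Q) = 0.1793, D_KL(Q||P) = 0.2200

KL divergence is not symmetric: D_KL(P||Q) ≠ D_KL(Q||P) in general.

D_KL(P||Q) = 0.1793 bits
D_KL(Q||P) = 0.2200 bits

No, they are not equal!

This asymmetry is why KL divergence is not a true distance metric.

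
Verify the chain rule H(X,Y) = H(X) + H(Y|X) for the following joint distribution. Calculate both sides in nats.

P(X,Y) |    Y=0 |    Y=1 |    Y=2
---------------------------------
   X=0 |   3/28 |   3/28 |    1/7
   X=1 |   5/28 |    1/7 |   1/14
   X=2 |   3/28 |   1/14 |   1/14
H(X,Y) = 2.1471, H(X) = 1.0813, H(Y|X) = 1.0657 (all in nats)

Chain rule: H(X,Y) = H(X) + H(Y|X)

Left side — joint entropy directly:
H(X,Y) = -Σ p(x,y) log p(x,y) = 2.1471 nats

Right side — compute H(Y|X) from the conditional distributions:
P(X) = (5/14, 11/28, 1/4), so H(X) = 1.0813 nats
H(Y|X) = Σ_x P(X=x) · H(Y|X=x):
  P(Y|X=0) = (3/10, 3/10, 2/5), H(Y|X=0) = 1.0889, weight P(X=0) = 5/14
  P(Y|X=1) = (5/11, 4/11, 2/11), H(Y|X=1) = 1.0362, weight P(X=1) = 11/28
  P(Y|X=2) = (3/7, 2/7, 2/7), H(Y|X=2) = 1.0790, weight P(X=2) = 1/4
H(Y|X) = 1.0657 nats

H(X) + H(Y|X) = 1.0813 + 1.0657 = 2.1471 nats

Both sides equal 2.1471 nats. ✓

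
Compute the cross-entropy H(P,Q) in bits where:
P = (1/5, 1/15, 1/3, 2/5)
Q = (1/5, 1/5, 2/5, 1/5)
1.9886 bits

Cross-entropy: H(P,Q) = -Σ p(x) log q(x)

Alternatively: H(P,Q) = H(P) + D_KL(P||Q)
H(P) = 1.7819 bits
D_KL(P||Q) = 0.2067 bits

H(P,Q) = 1.7819 + 0.2067 = 1.9886 bits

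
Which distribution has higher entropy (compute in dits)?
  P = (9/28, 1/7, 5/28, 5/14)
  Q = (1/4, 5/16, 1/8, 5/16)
Q

Computing entropies in dits:
H(P) = 0.5725
H(Q) = 0.5791

Distribution Q has higher entropy.

Intuition: The distribution closer to uniform (more spread out) has higher entropy.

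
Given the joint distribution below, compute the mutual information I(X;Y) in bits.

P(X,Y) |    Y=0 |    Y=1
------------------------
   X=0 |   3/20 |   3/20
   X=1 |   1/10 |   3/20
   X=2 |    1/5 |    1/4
0.0041 bits

Mutual information: I(X;Y) = H(X) + H(Y) - H(X,Y)

Marginals:
P(X) = (3/10, 1/4, 9/20), H(X) = 1.5395 bits
P(Y) = (9/20, 11/20), H(Y) = 0.9928 bits

Joint entropy: H(X,Y) = 2.5282 bits

I(X;Y) = 1.5395 + 0.9928 - 2.5282 = 0.0041 bits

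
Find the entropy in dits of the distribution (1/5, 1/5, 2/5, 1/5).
0.5786 dits

Shannon entropy is H(X) = -Σ p(x) log p(x).

For P = (1/5, 1/5, 2/5, 1/5):
H = -1/5 × log_10(1/5) -1/5 × log_10(1/5) -2/5 × log_10(2/5) -1/5 × log_10(1/5)
H = 0.5786 dits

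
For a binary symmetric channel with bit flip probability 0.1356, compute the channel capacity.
0.4274 bits

For a binary symmetric channel (BSC) with error probability p:
Capacity C = 1 - H(p) bits per symbol

where H(p) = -p log₂(p) - (1-p) log₂(1-p) is the binary entropy function.

H(0.1356) = 0.5726 bits
C = 1 - 0.5726 = 0.4274 bits per symbol

This means we can reliably transmit up to 0.4274 bits of information per channel use.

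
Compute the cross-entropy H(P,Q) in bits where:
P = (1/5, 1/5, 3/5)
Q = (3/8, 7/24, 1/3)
1.5895 bits

Cross-entropy: H(P,Q) = -Σ p(x) log q(x)

Alternatively: H(P,Q) = H(P) + D_KL(P||Q)
H(P) = 1.3710 bits
D_KL(P||Q) = 0.2186 bits

H(P,Q) = 1.3710 + 0.2186 = 1.5895 bits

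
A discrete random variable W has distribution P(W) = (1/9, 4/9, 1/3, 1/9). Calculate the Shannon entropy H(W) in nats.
1.2149 nats

Shannon entropy is H(X) = -Σ p(x) log p(x).

For P = (1/9, 4/9, 1/3, 1/9):
H = -1/9 × log_e(1/9) -4/9 × log_e(4/9) -1/3 × log_e(1/3) -1/9 × log_e(1/9)
H = 1.2149 nats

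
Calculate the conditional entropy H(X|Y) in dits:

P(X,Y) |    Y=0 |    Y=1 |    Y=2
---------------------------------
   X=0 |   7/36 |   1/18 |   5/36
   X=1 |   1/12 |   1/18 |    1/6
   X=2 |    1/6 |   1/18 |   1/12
0.4601 dits

Using the chain rule: H(X|Y) = H(X,Y) - H(Y)

First, compute H(X,Y) = 0.9058 dits

Marginal P(Y) = (4/9, 1/6, 7/18)
H(Y) = 0.4457 dits

H(X|Y) = H(X,Y) - H(Y) = 0.9058 - 0.4457 = 0.4601 dits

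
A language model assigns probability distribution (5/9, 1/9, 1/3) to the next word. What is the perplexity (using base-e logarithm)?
2.5520

Perplexity is e^H (or exp(H) for natural log).

First, H = -Σ p log p = 0.9369 nats
Perplexity = e^0.9369 = 2.5520

Interpretation: The model's uncertainty is equivalent to choosing uniformly among 2.6 options.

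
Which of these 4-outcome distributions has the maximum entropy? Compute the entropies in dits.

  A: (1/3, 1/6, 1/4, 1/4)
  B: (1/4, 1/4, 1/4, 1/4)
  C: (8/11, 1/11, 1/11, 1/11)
B

For a discrete distribution over n outcomes, entropy is maximized by the uniform distribution.

Computing entropies:
H(A) = 0.5898 dits
H(B) = 0.6021 dits
H(C) = 0.3846 dits

The uniform distribution (where all probabilities equal 1/4) achieves the maximum entropy of log_10(4) = 0.6021 dits.

Distribution B has the highest entropy.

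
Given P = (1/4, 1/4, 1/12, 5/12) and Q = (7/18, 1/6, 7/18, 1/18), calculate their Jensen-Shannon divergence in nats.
0.1436 nats

Jensen-Shannon divergence is:
JSD(P||Q) = 0.5 × D_KL(P||M) + 0.5 × D_KL(Q||M)
where M = 0.5 × (P + Q) is the mixture distribution.

M = 0.5 × (1/4, 1/4, 1/12, 5/12) + 0.5 × (7/18, 1/6, 7/18, 1/18) = (0.319444, 5/24, 0.236111, 0.236111)

D_KL(P||M) = 0.1342 nats
D_KL(Q||M) = 0.1530 nats

JSD(P||Q) = 0.5 × 0.1342 + 0.5 × 0.1530 = 0.1436 nats

Unlike KL divergence, JSD is symmetric and bounded: 0 ≤ JSD ≤ log(2).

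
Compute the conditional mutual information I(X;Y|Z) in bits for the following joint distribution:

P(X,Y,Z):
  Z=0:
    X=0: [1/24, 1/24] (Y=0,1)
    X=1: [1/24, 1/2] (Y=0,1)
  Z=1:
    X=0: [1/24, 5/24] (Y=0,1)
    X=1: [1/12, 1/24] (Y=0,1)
0.1259 bits

Conditional mutual information: I(X;Y|Z) = H(X|Z) + H(Y|Z) - H(X,Y|Z)

H(Z) = 0.9544
H(X,Z) = 1.6529 → H(X|Z) = 0.6984
H(Y,Z) = 1.6529 → H(Y|Z) = 0.6984
H(X,Y,Z) = 2.2254 → H(X,Y|Z) = 1.2710

I(X;Y|Z) = 0.6984 + 0.6984 - 1.2710 = 0.1259 bits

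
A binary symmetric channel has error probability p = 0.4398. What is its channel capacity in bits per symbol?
0.0105 bits

For a binary symmetric channel (BSC) with error probability p:
Capacity C = 1 - H(p) bits per symbol

where H(p) = -p log₂(p) - (1-p) log₂(1-p) is the binary entropy function.

H(0.4398) = 0.9895 bits
C = 1 - 0.9895 = 0.0105 bits per symbol

This means we can reliably transmit up to 0.0105 bits of information per channel use.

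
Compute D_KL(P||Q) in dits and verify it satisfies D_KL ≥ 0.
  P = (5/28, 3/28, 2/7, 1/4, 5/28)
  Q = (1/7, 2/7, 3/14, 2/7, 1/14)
0.0639 dits

KL divergence satisfies the Gibbs inequality: D_KL(P||Q) ≥ 0 for all distributions P, Q.

D_KL(P||Q) = Σ p(x) log(p(x)/q(x))
Term by term:
  x=0: 5/28 × log_10[(5/28)/(1/7)] = 0.0173
  x=1: 3/28 × log_10[(3/28)/(2/7)] = -0.0456
  x=2: 2/7 × log_10[(2/7)/(3/14)] = 0.0357
  x=3: 1/4 × log_10[(1/4)/(2/7)] = -0.0145
  x=4: 5/28 × log_10[(5/28)/(1/14)] = 0.0711
D_KL(P||Q) = 0.0639 dits

D_KL(P||Q) = 0.0639 ≥ 0 ✓

This non-negativity is a fundamental property: relative entropy cannot be negative because it measures how different Q is from P.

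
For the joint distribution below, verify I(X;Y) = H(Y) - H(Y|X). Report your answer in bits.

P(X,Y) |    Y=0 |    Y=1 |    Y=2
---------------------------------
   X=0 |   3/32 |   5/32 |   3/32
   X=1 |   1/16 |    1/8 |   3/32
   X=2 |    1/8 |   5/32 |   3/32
I(X;Y) = 0.0086 bits

Mutual information has multiple equivalent forms:
- I(X;Y) = H(X) - H(X|Y)
- I(X;Y) = H(Y) - H(Y|X)
- I(X;Y) = H(X) + H(Y) - H(X,Y)

Computing all quantities:
H(X) = 1.5749, H(Y) = 1.5512, H(X,Y) = 3.1175
H(X|Y) = 1.5663, H(Y|X) = 1.5426

Verification:
H(X) - H(X|Y) = 1.5749 - 1.5663 = 0.0086
H(Y) - H(Y|X) = 1.5512 - 1.5426 = 0.0086
H(X) + H(Y) - H(X,Y) = 1.5749 + 1.5512 - 3.1175 = 0.0086

All forms give I(X;Y) = 0.0086 bits. ✓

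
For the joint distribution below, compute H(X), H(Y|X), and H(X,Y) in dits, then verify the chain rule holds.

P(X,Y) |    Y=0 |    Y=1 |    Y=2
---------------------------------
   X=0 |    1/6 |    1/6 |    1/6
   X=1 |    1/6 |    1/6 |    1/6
H(X,Y) = 0.7782, H(X) = 0.3010, H(Y|X) = 0.4771 (all in dits)

Chain rule: H(X,Y) = H(X) + H(Y|X)

Left side — joint entropy directly:
H(X,Y) = -Σ p(x,y) log p(x,y) = 0.7782 dits

Right side — compute H(Y|X) from the conditional distributions:
P(X) = (1/2, 1/2), so H(X) = 0.3010 dits
H(Y|X) = Σ_x P(X=x) · H(Y|X=x):
  P(Y|X=0) = (1/3, 1/3, 1/3), H(Y|X=0) = 0.4771, weight P(X=0) = 1/2
  P(Y|X=1) = (1/3, 1/3, 1/3), H(Y|X=1) = 0.4771, weight P(X=1) = 1/2
H(Y|X) = 0.4771 dits

H(X) + H(Y|X) = 0.3010 + 0.4771 = 0.7782 dits

Both sides equal 0.7782 dits. ✓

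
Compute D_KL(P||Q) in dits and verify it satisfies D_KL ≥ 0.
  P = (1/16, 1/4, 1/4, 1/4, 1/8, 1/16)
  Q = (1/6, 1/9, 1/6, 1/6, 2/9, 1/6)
0.0916 dits

KL divergence satisfies the Gibbs inequality: D_KL(P||Q) ≥ 0 for all distributions P, Q.

D_KL(P||Q) = Σ p(x) log(p(x)/q(x))
Term by term:
  x=0: 1/16 × log_10[(1/16)/(1/6)] = -0.0266
  x=1: 1/4 × log_10[(1/4)/(1/9)] = 0.0880
  x=2: 1/4 × log_10[(1/4)/(1/6)] = 0.0440
  x=3: 1/4 × log_10[(1/4)/(1/6)] = 0.0440
  x=4: 1/8 × log_10[(1/8)/(2/9)] = -0.0312
  x=5: 1/16 × log_10[(1/16)/(1/6)] = -0.0266
D_KL(P||Q) = 0.0916 dits

D_KL(P||Q) = 0.0916 ≥ 0 ✓

This non-negativity is a fundamental property: relative entropy cannot be negative because it measures how different Q is from P.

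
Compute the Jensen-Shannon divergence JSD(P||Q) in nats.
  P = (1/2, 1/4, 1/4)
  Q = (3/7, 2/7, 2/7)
0.0026 nats

Jensen-Shannon divergence is:
JSD(P||Q) = 0.5 × D_KL(P||M) + 0.5 × D_KL(Q||M)
where M = 0.5 × (P + Q) is the mixture distribution.

M = 0.5 × (1/2, 1/4, 1/4) + 0.5 × (3/7, 2/7, 2/7) = (13/28, 0.267857, 0.267857)

D_KL(P||M) = 0.0026 nats
D_KL(Q||M) = 0.0026 nats

JSD(P||Q) = 0.5 × 0.0026 + 0.5 × 0.0026 = 0.0026 nats

Unlike KL divergence, JSD is symmetric and bounded: 0 ≤ JSD ≤ log(2).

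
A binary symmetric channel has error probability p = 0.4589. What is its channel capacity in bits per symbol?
0.0049 bits

For a binary symmetric channel (BSC) with error probability p:
Capacity C = 1 - H(p) bits per symbol

where H(p) = -p log₂(p) - (1-p) log₂(1-p) is the binary entropy function.

H(0.4589) = 0.9951 bits
C = 1 - 0.9951 = 0.0049 bits per symbol

This means we can reliably transmit up to 0.0049 bits of information per channel use.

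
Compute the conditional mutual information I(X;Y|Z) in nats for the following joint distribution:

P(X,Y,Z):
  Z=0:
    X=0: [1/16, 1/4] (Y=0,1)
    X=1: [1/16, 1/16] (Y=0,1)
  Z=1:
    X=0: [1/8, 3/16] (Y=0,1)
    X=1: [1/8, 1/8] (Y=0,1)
0.0215 nats

Conditional mutual information: I(X;Y|Z) = H(X|Z) + H(Y|Z) - H(X,Y|Z)

H(Z) = 0.6853
H(X,Z) = 1.3335 → H(X|Z) = 0.6482
H(Y,Z) = 1.3335 → H(Y|Z) = 0.6482
H(X,Y,Z) = 1.9601 → H(X,Y|Z) = 1.2748

I(X;Y|Z) = 0.6482 + 0.6482 - 1.2748 = 0.0215 nats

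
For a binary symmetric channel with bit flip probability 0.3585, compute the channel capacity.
0.0586 bits

For a binary symmetric channel (BSC) with error probability p:
Capacity C = 1 - H(p) bits per symbol

where H(p) = -p log₂(p) - (1-p) log₂(1-p) is the binary entropy function.

H(0.3585) = 0.9414 bits
C = 1 - 0.9414 = 0.0586 bits per symbol

This means we can reliably transmit up to 0.0586 bits of information per channel use.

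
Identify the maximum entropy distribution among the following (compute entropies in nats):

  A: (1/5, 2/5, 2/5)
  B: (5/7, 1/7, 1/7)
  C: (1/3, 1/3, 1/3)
C

For a discrete distribution over n outcomes, entropy is maximized by the uniform distribution.

Computing entropies:
H(A) = 1.0549 nats
H(B) = 0.7963 nats
H(C) = 1.0986 nats

The uniform distribution (where all probabilities equal 1/3) achieves the maximum entropy of log_e(3) = 1.0986 nats.

Distribution C has the highest entropy.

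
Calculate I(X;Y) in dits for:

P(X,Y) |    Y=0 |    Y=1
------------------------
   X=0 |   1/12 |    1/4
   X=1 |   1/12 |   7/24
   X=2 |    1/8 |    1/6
0.0080 dits

Mutual information: I(X;Y) = H(X) + H(Y) - H(X,Y)

Marginals:
P(X) = (1/3, 3/8, 7/24), H(X) = 0.4749 dits
P(Y) = (7/24, 17/24), H(Y) = 0.2622 dits

Joint entropy: H(X,Y) = 0.7290 dits

I(X;Y) = 0.4749 + 0.2622 - 0.7290 = 0.0080 dits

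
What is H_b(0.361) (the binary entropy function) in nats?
0.6540 nats

The binary entropy function is:
H(p) = -p log(p) - (1-p) log(1-p)

H(0.361) = -0.361 × log_e(0.361) - 0.639 × log_e(0.639)
H(0.361) = 0.6540 nats

Note: Binary entropy is maximized at p=0.5 (H=1 bit) and minimized at p=0 or p=1 (H=0).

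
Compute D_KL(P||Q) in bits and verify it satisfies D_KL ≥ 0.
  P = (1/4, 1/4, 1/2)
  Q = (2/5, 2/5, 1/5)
0.3219 bits

KL divergence satisfies the Gibbs inequality: D_KL(P||Q) ≥ 0 for all distributions P, Q.

D_KL(P||Q) = Σ p(x) log(p(x)/q(x))
Term by term:
  x=0: 1/4 × log_2[(1/4)/(2/5)] = -0.1695
  x=1: 1/4 × log_2[(1/4)/(2/5)] = -0.1695
  x=2: 1/2 × log_2[(1/2)/(1/5)] = 0.6610
D_KL(P||Q) = 0.3219 bits

D_KL(P||Q) = 0.3219 ≥ 0 ✓

This non-negativity is a fundamental property: relative entropy cannot be negative because it measures how different Q is from P.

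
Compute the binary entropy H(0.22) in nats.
0.5269 nats

The binary entropy function is:
H(p) = -p log(p) - (1-p) log(1-p)

H(0.22) = -0.22 × log_e(0.22) - 0.78 × log_e(0.78)
H(0.22) = 0.5269 nats

Note: Binary entropy is maximized at p=0.5 (H=1 bit) and minimized at p=0 or p=1 (H=0).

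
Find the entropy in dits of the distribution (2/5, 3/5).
0.2923 dits

Shannon entropy is H(X) = -Σ p(x) log p(x).

For P = (2/5, 3/5):
H = -2/5 × log_10(2/5) -3/5 × log_10(3/5)
H = 0.2923 dits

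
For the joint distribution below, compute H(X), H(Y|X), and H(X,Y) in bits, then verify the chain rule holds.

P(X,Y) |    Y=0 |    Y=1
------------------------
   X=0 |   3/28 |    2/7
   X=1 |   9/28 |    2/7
H(X,Y) = 1.9043, H(X) = 0.9666, H(Y|X) = 0.9377 (all in bits)

Chain rule: H(X,Y) = H(X) + H(Y|X)

Left side — joint entropy directly:
H(X,Y) = -Σ p(x,y) log p(x,y) = 1.9043 bits

Right side — compute H(Y|X) from the conditional distributions:
P(X) = (11/28, 17/28), so H(X) = 0.9666 bits
H(Y|X) = Σ_x P(X=x) · H(Y|X=x):
  P(Y|X=0) = (3/11, 8/11), H(Y|X=0) = 0.8454, weight P(X=0) = 11/28
  P(Y|X=1) = (9/17, 8/17), H(Y|X=1) = 0.9975, weight P(X=1) = 17/28
H(Y|X) = 0.9377 bits

H(X) + H(Y|X) = 0.9666 + 0.9377 = 1.9043 bits

Both sides equal 1.9043 bits. ✓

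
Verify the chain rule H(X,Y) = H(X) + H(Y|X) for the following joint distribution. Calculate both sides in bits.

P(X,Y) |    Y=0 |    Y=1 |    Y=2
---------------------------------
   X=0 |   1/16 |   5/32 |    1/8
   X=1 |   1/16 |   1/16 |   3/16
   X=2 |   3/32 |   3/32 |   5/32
H(X,Y) = 3.0550, H(X) = 1.5835, H(Y|X) = 1.4715 (all in bits)

Chain rule: H(X,Y) = H(X) + H(Y|X)

Left side — joint entropy directly:
H(X,Y) = -Σ p(x,y) log p(x,y) = 3.0550 bits

Right side — compute H(Y|X) from the conditional distributions:
P(X) = (11/32, 5/16, 11/32), so H(X) = 1.5835 bits
H(Y|X) = Σ_x P(X=x) · H(Y|X=x):
  P(Y|X=0) = (2/11, 5/11, 4/11), H(Y|X=0) = 1.4949, weight P(X=0) = 11/32
  P(Y|X=1) = (1/5, 1/5, 3/5), H(Y|X=1) = 1.3710, weight P(X=1) = 5/16
  P(Y|X=2) = (3/11, 3/11, 5/11), H(Y|X=2) = 1.5395, weight P(X=2) = 11/32
H(Y|X) = 1.4715 bits

H(X) + H(Y|X) = 1.5835 + 1.4715 = 3.0550 bits

Both sides equal 3.0550 bits. ✓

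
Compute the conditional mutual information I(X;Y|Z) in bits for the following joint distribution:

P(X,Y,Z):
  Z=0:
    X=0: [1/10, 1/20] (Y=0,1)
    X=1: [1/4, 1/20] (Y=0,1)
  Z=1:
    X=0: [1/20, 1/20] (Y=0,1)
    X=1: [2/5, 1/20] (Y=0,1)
0.0609 bits

Conditional mutual information: I(X;Y|Z) = H(X|Z) + H(Y|Z) - H(X,Y|Z)

H(Z) = 0.9928
H(X,Z) = 1.7822 → H(X|Z) = 0.7895
H(Y,Z) = 1.7129 → H(Y|Z) = 0.7201
H(X,Y,Z) = 2.4414 → H(X,Y|Z) = 1.4487

I(X;Y|Z) = 0.7895 + 0.7201 - 1.4487 = 0.0609 bits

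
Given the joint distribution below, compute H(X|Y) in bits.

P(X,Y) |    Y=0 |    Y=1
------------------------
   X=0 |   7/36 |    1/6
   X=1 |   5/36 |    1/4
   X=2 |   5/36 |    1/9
1.5358 bits

Using the chain rule: H(X|Y) = H(X,Y) - H(Y)

First, compute H(X,Y) = 2.5335 bits

Marginal P(Y) = (17/36, 19/36)
H(Y) = 0.9978 bits

H(X|Y) = H(X,Y) - H(Y) = 2.5335 - 0.9978 = 1.5358 bits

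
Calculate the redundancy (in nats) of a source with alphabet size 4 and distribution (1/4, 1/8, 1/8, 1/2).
0.1733 nats

Redundancy measures how far a source is from maximum entropy:
R = H_max - H(X)

Maximum entropy for 4 symbols: H_max = log_e(4) = 1.3863 nats
Actual entropy: H(X) = 1.2130 nats
Redundancy: R = 1.3863 - 1.2130 = 0.1733 nats

This redundancy represents potential for compression: the source could be compressed by 0.1733 nats per symbol.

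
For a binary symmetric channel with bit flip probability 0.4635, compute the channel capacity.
0.0038 bits

For a binary symmetric channel (BSC) with error probability p:
Capacity C = 1 - H(p) bits per symbol

where H(p) = -p log₂(p) - (1-p) log₂(1-p) is the binary entropy function.

H(0.4635) = 0.9962 bits
C = 1 - 0.9962 = 0.0038 bits per symbol

This means we can reliably transmit up to 0.0038 bits of information per channel use.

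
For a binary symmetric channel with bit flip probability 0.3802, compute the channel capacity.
0.0418 bits

For a binary symmetric channel (BSC) with error probability p:
Capacity C = 1 - H(p) bits per symbol

where H(p) = -p log₂(p) - (1-p) log₂(1-p) is the binary entropy function.

H(0.3802) = 0.9582 bits
C = 1 - 0.9582 = 0.0418 bits per symbol

This means we can reliably transmit up to 0.0418 bits of information per channel use.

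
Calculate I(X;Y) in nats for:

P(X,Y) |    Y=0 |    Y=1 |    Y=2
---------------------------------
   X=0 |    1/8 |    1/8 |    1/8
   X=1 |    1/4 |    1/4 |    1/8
0.0109 nats

Mutual information: I(X;Y) = H(X) + H(Y) - H(X,Y)

Marginals:
P(X) = (3/8, 5/8), H(X) = 0.6616 nats
P(Y) = (3/8, 3/8, 1/4), H(Y) = 1.0822 nats

Joint entropy: H(X,Y) = 1.7329 nats

I(X;Y) = 0.6616 + 1.0822 - 1.7329 = 0.0109 nats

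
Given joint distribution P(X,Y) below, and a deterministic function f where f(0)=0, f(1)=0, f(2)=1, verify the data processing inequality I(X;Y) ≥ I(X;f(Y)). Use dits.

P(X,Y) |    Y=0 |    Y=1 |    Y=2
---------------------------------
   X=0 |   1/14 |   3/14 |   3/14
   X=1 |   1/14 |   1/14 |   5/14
I(X;Y) = 0.0241, I(X;f(Y)) = 0.0184, inequality holds: 0.0241 ≥ 0.0184

Data Processing Inequality: For any Markov chain X → Y → Z, we have I(X;Y) ≥ I(X;Z).

Here Z = f(Y) is a deterministic function of Y, forming X → Y → Z.

Original I(X;Y) = 0.0241 dits

After applying f:
P(X,Z) where Z=f(Y):
- P(X,Z=0) = P(X,Y=0) + P(X,Y=1)
- P(X,Z=1) = P(X,Y=2)

I(X;Z) = I(X;f(Y)) = 0.0184 dits

Verification: 0.0241 ≥ 0.0184 ✓

Information cannot be created by processing; the function f can only lose information about X.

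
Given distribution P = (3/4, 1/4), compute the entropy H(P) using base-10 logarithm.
0.2442 dits

Shannon entropy is H(X) = -Σ p(x) log p(x).

For P = (3/4, 1/4):
H = -3/4 × log_10(3/4) -1/4 × log_10(1/4)
H = 0.2442 dits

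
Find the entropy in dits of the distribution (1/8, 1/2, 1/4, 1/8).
0.5268 dits

Shannon entropy is H(X) = -Σ p(x) log p(x).

For P = (1/8, 1/2, 1/4, 1/8):
H = -1/8 × log_10(1/8) -1/2 × log_10(1/2) -1/4 × log_10(1/4) -1/8 × log_10(1/8)
H = 0.5268 dits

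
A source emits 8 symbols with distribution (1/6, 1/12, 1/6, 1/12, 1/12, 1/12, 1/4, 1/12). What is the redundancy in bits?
0.1446 bits

Redundancy measures how far a source is from maximum entropy:
R = H_max - H(X)

Maximum entropy for 8 symbols: H_max = log_2(8) = 3.0000 bits
Actual entropy: H(X) = 2.8554 bits
Redundancy: R = 3.0000 - 2.8554 = 0.1446 bits

This redundancy represents potential for compression: the source could be compressed by 0.1446 bits per symbol.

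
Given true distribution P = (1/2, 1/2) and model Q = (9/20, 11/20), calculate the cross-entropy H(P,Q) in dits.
0.3032 dits

Cross-entropy: H(P,Q) = -Σ p(x) log q(x)

Alternatively: H(P,Q) = H(P) + D_KL(P||Q)
H(P) = 0.3010 dits
D_KL(P||Q) = 0.0022 dits

H(P,Q) = 0.3010 + 0.0022 = 0.3032 dits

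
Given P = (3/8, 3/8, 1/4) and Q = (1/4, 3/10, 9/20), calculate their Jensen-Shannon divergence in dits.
0.0099 dits

Jensen-Shannon divergence is:
JSD(P||Q) = 0.5 × D_KL(P||M) + 0.5 × D_KL(Q||M)
where M = 0.5 × (P + Q) is the mixture distribution.

M = 0.5 × (3/8, 3/8, 1/4) + 0.5 × (1/4, 3/10, 9/20) = (5/16, 0.3375, 7/20)

D_KL(P||M) = 0.0103 dits
D_KL(Q||M) = 0.0095 dits

JSD(P||Q) = 0.5 × 0.0103 + 0.5 × 0.0095 = 0.0099 dits

Unlike KL divergence, JSD is symmetric and bounded: 0 ≤ JSD ≤ log(2).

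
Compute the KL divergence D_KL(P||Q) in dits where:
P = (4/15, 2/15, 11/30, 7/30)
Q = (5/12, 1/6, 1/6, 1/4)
0.0540 dits

KL divergence: D_KL(P||Q) = Σ p(x) log(p(x)/q(x))

Computing term by term:
  x=0: 4/15 × log_10[(4/15)/(5/12)] = 4/15 × -0.1938 = -0.0517
  x=1: 2/15 × log_10[(2/15)/(1/6)] = 2/15 × -0.0969 = -0.0129
  x=2: 11/30 × log_10[(11/30)/(1/6)] = 11/30 × 0.3424 = 0.1256
  x=3: 7/30 × log_10[(7/30)/(1/4)] = 7/30 × -0.0300 = -0.0070

D_KL(P||Q) = 0.0540 dits

Note: KL divergence is always non-negative and equals 0 iff P = Q.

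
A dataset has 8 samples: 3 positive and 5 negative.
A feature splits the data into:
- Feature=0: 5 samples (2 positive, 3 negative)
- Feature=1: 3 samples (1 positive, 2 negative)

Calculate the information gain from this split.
0.0032 bits

Information Gain = H(Y) - H(Y|Feature)

Before split:
P(positive) = 3/8 = 0.3750
H(Y) = 0.9544 bits

After split:
Feature=0: H = 0.9710 bits (weight = 5/8)
Feature=1: H = 0.9183 bits (weight = 3/8)
H(Y|Feature) = (5/8)×0.9710 + (3/8)×0.9183 = 0.9512 bits

Information Gain = 0.9544 - 0.9512 = 0.0032 bits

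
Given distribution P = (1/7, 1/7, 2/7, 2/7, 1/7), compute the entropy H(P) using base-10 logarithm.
0.6731 dits

Shannon entropy is H(X) = -Σ p(x) log p(x).

For P = (1/7, 1/7, 2/7, 2/7, 1/7):
H = -1/7 × log_10(1/7) -1/7 × log_10(1/7) -2/7 × log_10(2/7) -2/7 × log_10(2/7) -1/7 × log_10(1/7)
H = 0.6731 dits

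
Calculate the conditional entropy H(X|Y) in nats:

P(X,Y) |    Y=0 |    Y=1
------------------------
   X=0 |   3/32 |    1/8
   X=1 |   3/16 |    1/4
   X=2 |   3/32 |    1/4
1.0492 nats

Using the chain rule: H(X|Y) = H(X,Y) - H(Y)

First, compute H(X,Y) = 1.7108 nats

Marginal P(Y) = (3/8, 5/8)
H(Y) = 0.6616 nats

H(X|Y) = H(X,Y) - H(Y) = 1.7108 - 0.6616 = 1.0492 nats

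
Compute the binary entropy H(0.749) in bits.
0.8129 bits

The binary entropy function is:
H(p) = -p log(p) - (1-p) log(1-p)

H(0.749) = -0.749 × log_2(0.749) - 0.251 × log_2(0.251)
H(0.749) = 0.8129 bits

Note: Binary entropy is maximized at p=0.5 (H=1 bit) and minimized at p=0 or p=1 (H=0).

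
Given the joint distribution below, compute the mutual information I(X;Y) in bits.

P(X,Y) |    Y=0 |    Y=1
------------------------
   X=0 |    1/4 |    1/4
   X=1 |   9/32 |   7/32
0.0028 bits

Mutual information: I(X;Y) = H(X) + H(Y) - H(X,Y)

Marginals:
P(X) = (1/2, 1/2), H(X) = 1.0000 bits
P(Y) = (17/32, 15/32), H(Y) = 0.9972 bits

Joint entropy: H(X,Y) = 1.9943 bits

I(X;Y) = 1.0000 + 0.9972 - 1.9943 = 0.0028 bits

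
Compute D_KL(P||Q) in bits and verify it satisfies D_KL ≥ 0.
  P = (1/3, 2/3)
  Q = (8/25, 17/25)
0.0006 bits

KL divergence satisfies the Gibbs inequality: D_KL(P||Q) ≥ 0 for all distributions P, Q.

D_KL(P||Q) = Σ p(x) log(p(x)/q(x))
Term by term:
  x=0: 1/3 × log_2[(1/3)/(8/25)] = 0.0196
  x=1: 2/3 × log_2[(2/3)/(17/25)] = -0.0190
D_KL(P||Q) = 0.0006 bits

D_KL(P||Q) = 0.0006 ≥ 0 ✓

This non-negativity is a fundamental property: relative entropy cannot be negative because it measures how different Q is from P.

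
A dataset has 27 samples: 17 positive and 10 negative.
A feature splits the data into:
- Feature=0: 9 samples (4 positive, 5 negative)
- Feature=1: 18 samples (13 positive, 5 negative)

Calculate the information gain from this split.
0.0523 bits

Information Gain = H(Y) - H(Y|Feature)

Before split:
P(positive) = 17/27 = 0.6296
H(Y) = 0.9510 bits

After split:
Feature=0: H = 0.9911 bits (weight = 9/27)
Feature=1: H = 0.8524 bits (weight = 18/27)
H(Y|Feature) = (9/27)×0.9911 + (18/27)×0.8524 = 0.8986 bits

Information Gain = 0.9510 - 0.8986 = 0.0523 bits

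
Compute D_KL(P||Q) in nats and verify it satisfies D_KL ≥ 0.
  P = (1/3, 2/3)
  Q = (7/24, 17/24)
0.0041 nats

KL divergence satisfies the Gibbs inequality: D_KL(P||Q) ≥ 0 for all distributions P, Q.

D_KL(P||Q) = Σ p(x) log(p(x)/q(x))
Term by term:
  x=0: 1/3 × log_e[(1/3)/(7/24)] = 0.0445
  x=1: 2/3 × log_e[(2/3)/(17/24)] = -0.0404
D_KL(P||Q) = 0.0041 nats

D_KL(P||Q) = 0.0041 ≥ 0 ✓

This non-negativity is a fundamental property: relative entropy cannot be negative because it measures how different Q is from P.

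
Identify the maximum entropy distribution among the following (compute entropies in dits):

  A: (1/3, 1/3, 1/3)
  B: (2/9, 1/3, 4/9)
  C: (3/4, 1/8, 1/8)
A

For a discrete distribution over n outcomes, entropy is maximized by the uniform distribution.

Computing entropies:
H(A) = 0.4771 dits
H(B) = 0.4607 dits
H(C) = 0.3195 dits

The uniform distribution (where all probabilities equal 1/3) achieves the maximum entropy of log_10(3) = 0.4771 dits.

Distribution A has the highest entropy.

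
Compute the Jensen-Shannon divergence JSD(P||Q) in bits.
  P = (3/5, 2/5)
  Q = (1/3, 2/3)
0.0522 bits

Jensen-Shannon divergence is:
JSD(P||Q) = 0.5 × D_KL(P||M) + 0.5 × D_KL(Q||M)
where M = 0.5 × (P + Q) is the mixture distribution.

M = 0.5 × (3/5, 2/5) + 0.5 × (1/3, 2/3) = (7/15, 8/15)

D_KL(P||M) = 0.0515 bits
D_KL(Q||M) = 0.0528 bits

JSD(P||Q) = 0.5 × 0.0515 + 0.5 × 0.0528 = 0.0522 bits

Unlike KL divergence, JSD is symmetric and bounded: 0 ≤ JSD ≤ log(2).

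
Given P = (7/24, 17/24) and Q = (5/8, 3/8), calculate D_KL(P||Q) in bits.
0.3292 bits

KL divergence: D_KL(P||Q) = Σ p(x) log(p(x)/q(x))

Computing term by term:
  x=0: 7/24 × log_2[(7/24)/(5/8)] = 7/24 × -1.0995 = -0.3207
  x=1: 17/24 × log_2[(17/24)/(3/8)] = 17/24 × 0.9175 = 0.6499

D_KL(P||Q) = 0.3292 bits

Note: KL divergence is always non-negative and equals 0 iff P = Q.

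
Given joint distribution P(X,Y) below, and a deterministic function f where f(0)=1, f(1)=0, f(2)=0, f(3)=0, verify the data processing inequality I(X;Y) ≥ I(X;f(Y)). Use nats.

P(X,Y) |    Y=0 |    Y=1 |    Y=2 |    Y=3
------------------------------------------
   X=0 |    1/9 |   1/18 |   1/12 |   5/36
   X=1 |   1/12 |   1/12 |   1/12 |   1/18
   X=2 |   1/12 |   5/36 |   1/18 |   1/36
I(X;Y) = 0.0628, I(X;f(Y)) = 0.0001, inequality holds: 0.0628 ≥ 0.0001

Data Processing Inequality: For any Markov chain X → Y → Z, we have I(X;Y) ≥ I(X;Z).

Here Z = f(Y) is a deterministic function of Y, forming X → Y → Z.

Original I(X;Y) = 0.0628 nats

After applying f:
P(X,Z) where Z=f(Y):
- P(X,Z=0) = P(X,Y=1) + P(X,Y=2) + P(X,Y=3)
- P(X,Z=1) = P(X,Y=0)

I(X;Z) = I(X;f(Y)) = 0.0001 nats

Verification: 0.0628 ≥ 0.0001 ✓

Information cannot be created by processing; the function f can only lose information about X.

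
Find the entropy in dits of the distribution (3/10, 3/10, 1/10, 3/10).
0.5706 dits

Shannon entropy is H(X) = -Σ p(x) log p(x).

For P = (3/10, 3/10, 1/10, 3/10):
H = -3/10 × log_10(3/10) -3/10 × log_10(3/10) -1/10 × log_10(1/10) -3/10 × log_10(3/10)
H = 0.5706 dits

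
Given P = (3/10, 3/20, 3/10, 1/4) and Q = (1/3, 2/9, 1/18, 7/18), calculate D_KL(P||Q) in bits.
0.4399 bits

KL divergence: D_KL(P||Q) = Σ p(x) log(p(x)/q(x))

Computing term by term:
  x=0: 3/10 × log_2[(3/10)/(1/3)] = 3/10 × -0.1520 = -0.0456
  x=1: 3/20 × log_2[(3/20)/(2/9)] = 3/20 × -0.5670 = -0.0851
  x=2: 3/10 × log_2[(3/10)/(1/18)] = 3/10 × 2.4330 = 0.7299
  x=3: 1/4 × log_2[(1/4)/(7/18)] = 1/4 × -0.6374 = -0.1594

D_KL(P||Q) = 0.4399 bits

Note: KL divergence is always non-negative and equals 0 iff P = Q.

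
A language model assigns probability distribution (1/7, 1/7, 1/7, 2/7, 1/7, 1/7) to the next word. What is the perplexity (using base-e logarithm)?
5.7423

Perplexity is e^H (or exp(H) for natural log).

First, H = -Σ p log p = 1.7479 nats
Perplexity = e^1.7479 = 5.7423

Interpretation: The model's uncertainty is equivalent to choosing uniformly among 5.7 options.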